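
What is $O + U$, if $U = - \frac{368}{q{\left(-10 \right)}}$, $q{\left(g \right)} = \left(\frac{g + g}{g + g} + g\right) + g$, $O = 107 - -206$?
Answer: $\frac{6315}{19} \approx 332.37$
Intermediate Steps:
$O = 313$ ($O = 107 + 206 = 313$)
$q{\left(g \right)} = 1 + 2 g$ ($q{\left(g \right)} = \left(\frac{2 g}{2 g} + g\right) + g = \left(2 g \frac{1}{2 g} + g\right) + g = \left(1 + g\right) + g = 1 + 2 g$)
$U = \frac{368}{19}$ ($U = - \frac{368}{1 + 2 \left(-10\right)} = - \frac{368}{1 - 20} = - \frac{368}{-19} = \left(-368\right) \left(- \frac{1}{19}\right) = \frac{368}{19} \approx 19.368$)
$O + U = 313 + \frac{368}{19} = \frac{6315}{19}$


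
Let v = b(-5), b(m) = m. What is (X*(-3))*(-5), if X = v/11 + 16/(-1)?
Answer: -2715/11 ≈ -246.82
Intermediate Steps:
v = -5
X = -181/11 (X = -5/11 + 16/(-1) = -5*1/11 + 16*(-1) = -5/11 - 16 = -181/11 ≈ -16.455)
(X*(-3))*(-5) = -181/11*(-3)*(-5) = (543/11)*(-5) = -2715/11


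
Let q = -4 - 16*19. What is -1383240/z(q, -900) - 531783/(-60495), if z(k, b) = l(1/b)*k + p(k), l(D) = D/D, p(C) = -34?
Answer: 4658942977/1149405 ≈ 4053.4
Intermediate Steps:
l(D) = 1
q = -308 (q = -4 - 304 = -308)
z(k, b) = -34 + k (z(k, b) = 1*k - 34 = k - 34 = -34 + k)
-1383240/z(q, -900) - 531783/(-60495) = -1383240/(-34 - 308) - 531783/(-60495) = -1383240/(-342) - 531783*(-1/60495) = -1383240*(-1/342) + 177261/20165 = 230540/57 + 177261/20165 = 4658942977/1149405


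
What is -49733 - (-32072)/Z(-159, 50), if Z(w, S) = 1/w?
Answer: -5149181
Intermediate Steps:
-49733 - (-32072)/Z(-159, 50) = -49733 - (-32072)/(1/(-159)) = -49733 - (-32072)/(-1/159) = -49733 - (-32072)*(-159) = -49733 - 1*5099448 = -49733 - 5099448 = -5149181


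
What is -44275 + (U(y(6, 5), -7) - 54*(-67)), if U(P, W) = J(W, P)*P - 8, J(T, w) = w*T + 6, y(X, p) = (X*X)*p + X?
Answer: -281721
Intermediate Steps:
y(X, p) = X + p*X² (y(X, p) = X²*p + X = p*X² + X = X + p*X²)
J(T, w) = 6 + T*w (J(T, w) = T*w + 6 = 6 + T*w)
U(P, W) = -8 + P*(6 + P*W) (U(P, W) = (6 + W*P)*P - 8 = (6 + P*W)*P - 8 = P*(6 + P*W) - 8 = -8 + P*(6 + P*W))
-44275 + (U(y(6, 5), -7) - 54*(-67)) = -44275 + ((-8 + (6*(1 + 6*5))*(6 + (6*(1 + 6*5))*(-7))) - 54*(-67)) = -44275 + ((-8 + (6*(1 + 30))*(6 + (6*(1 + 30))*(-7))) + 3618) = -44275 + ((-8 + (6*31)*(6 + (6*31)*(-7))) + 3618) = -44275 + ((-8 + 186*(6 + 186*(-7))) + 3618) = -44275 + ((-8 + 186*(6 - 1302)) + 3618) = -44275 + ((-8 + 186*(-1296)) + 3618) = -44275 + ((-8 - 241056) + 3618) = -44275 + (-241064 + 3618) = -44275 - 237446 = -281721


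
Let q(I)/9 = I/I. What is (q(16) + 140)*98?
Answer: 14602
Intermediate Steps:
q(I) = 9 (q(I) = 9*(I/I) = 9*1 = 9)
(q(16) + 140)*98 = (9 + 140)*98 = 149*98 = 14602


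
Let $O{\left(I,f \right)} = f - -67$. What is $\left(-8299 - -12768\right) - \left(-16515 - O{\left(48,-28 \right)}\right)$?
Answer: $21023$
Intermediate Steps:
$O{\left(I,f \right)} = 67 + f$ ($O{\left(I,f \right)} = f + 67 = 67 + f$)
$\left(-8299 - -12768\right) - \left(-16515 - O{\left(48,-28 \right)}\right) = \left(-8299 - -12768\right) - \left(-16515 - \left(67 - 28\right)\right) = \left(-8299 + 12768\right) - \left(-16515 - 39\right) = 4469 - \left(-16515 - 39\right) = 4469 - -16554 = 4469 + 16554 = 21023$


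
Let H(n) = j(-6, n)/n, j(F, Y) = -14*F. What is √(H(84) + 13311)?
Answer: 32*√13 ≈ 115.38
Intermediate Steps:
H(n) = 84/n (H(n) = (-14*(-6))/n = 84/n)
√(H(84) + 13311) = √(84/84 + 13311) = √(84*(1/84) + 13311) = √(1 + 13311) = √13312 = 32*√13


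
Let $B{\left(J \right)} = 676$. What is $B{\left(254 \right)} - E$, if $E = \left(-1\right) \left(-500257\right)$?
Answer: $-499581$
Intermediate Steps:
$E = 500257$
$B{\left(254 \right)} - E = 676 - 500257 = -499581$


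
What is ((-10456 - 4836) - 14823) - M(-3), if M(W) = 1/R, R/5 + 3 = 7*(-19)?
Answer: -20478199/680 ≈ -30115.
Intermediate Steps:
R = -680 (R = -15 + 5*(7*(-19)) = -15 + 5*(-133) = -15 - 665 = -680)
M(W) = -1/680 (M(W) = 1/(-680) = -1/680)
((-10456 - 4836) - 14823) - M(-3) = ((-10456 - 4836) - 14823) - 1*(-1/680) = (-15292 - 14823) + 1/680 = -30115 + 1/680 = -20478199/680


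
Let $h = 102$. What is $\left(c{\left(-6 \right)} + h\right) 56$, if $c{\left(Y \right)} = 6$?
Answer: $6048$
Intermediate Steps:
$\left(c{\left(-6 \right)} + h\right) 56 = \left(6 + 102\right) 56 = 108 \cdot 56 = 6048$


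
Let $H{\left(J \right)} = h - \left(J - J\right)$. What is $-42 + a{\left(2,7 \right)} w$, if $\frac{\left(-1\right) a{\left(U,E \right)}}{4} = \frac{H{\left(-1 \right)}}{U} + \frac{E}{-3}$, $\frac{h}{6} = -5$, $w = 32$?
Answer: $\frac{6530}{3} \approx 2176.7$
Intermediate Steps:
$h = -30$ ($h = 6 \left(-5\right) = -30$)
$H{\left(J \right)} = -30$ ($H{\left(J \right)} = -30 - \left(J - J\right) = -30 - 0 = -30 + 0 = -30$)
$a{\left(U,E \right)} = \frac{120}{U} + \frac{4 E}{3}$ ($a{\left(U,E \right)} = - 4 \left(- \frac{30}{U} + \frac{E}{-3}\right) = - 4 \left(- \frac{30}{U} + E \left(- \frac{1}{3}\right)\right) = - 4 \left(- \frac{30}{U} - \frac{E}{3}\right) = \frac{120}{U} + \frac{4 E}{3}$)
$-42 + a{\left(2,7 \right)} w = -42 + \left(\frac{120}{2} + \frac{4}{3} \cdot 7\right) 32 = -42 + \left(120 \cdot \frac{1}{2} + \frac{28}{3}\right) 32 = -42 + \left(60 + \frac{28}{3}\right) 32 = -42 + \frac{208}{3} \cdot 32 = -42 + \frac{6656}{3} = \frac{6530}{3}$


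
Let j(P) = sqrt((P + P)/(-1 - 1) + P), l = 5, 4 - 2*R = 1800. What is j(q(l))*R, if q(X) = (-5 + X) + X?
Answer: 0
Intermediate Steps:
R = -898 (R = 2 - 1/2*1800 = 2 - 900 = -898)
q(X) = -5 + 2*X
j(P) = 0 (j(P) = sqrt((2*P)/(-2) + P) = sqrt((2*P)*(-1/2) + P) = sqrt(-P + P) = sqrt(0) = 0)
j(q(l))*R = 0*(-898) = 0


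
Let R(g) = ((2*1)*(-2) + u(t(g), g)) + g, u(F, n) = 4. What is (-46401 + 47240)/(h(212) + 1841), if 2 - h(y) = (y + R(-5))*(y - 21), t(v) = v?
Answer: -839/37694 ≈ -0.022258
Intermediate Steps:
R(g) = g (R(g) = ((2*1)*(-2) + 4) + g = (2*(-2) + 4) + g = (-4 + 4) + g = 0 + g = g)
h(y) = 2 - (-21 + y)*(-5 + y) (h(y) = 2 - (y - 5)*(y - 21) = 2 - (-5 + y)*(-21 + y) = 2 - (-21 + y)*(-5 + y))
(-46401 + 47240)/(h(212) + 1841) = (-46401 + 47240)/((-103 - 1*212**2 + 26*212) + 1841) = 839/((-103 - 1*44944 + 5512) + 1841) = 839/((-103 - 44944 + 5512) + 1841) = 839/(-39535 + 1841) = 839/(-37694) = 839*(-1/37694) = -839/37694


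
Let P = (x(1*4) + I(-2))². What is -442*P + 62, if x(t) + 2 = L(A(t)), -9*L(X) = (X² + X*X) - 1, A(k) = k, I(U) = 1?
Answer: -702178/81 ≈ -8668.9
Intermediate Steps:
L(X) = ⅑ - 2*X²/9 (L(X) = -((X² + X*X) - 1)/9 = -((X² + X²) - 1)/9 = -(2*X² - 1)/9 = -(-1 + 2*X²)/9 = ⅑ - 2*X²/9)
x(t) = -17/9 - 2*t²/9 (x(t) = -2 + (⅑ - 2*t²/9) = -17/9 - 2*t²/9)
P = 1600/81 (P = ((-17/9 - 2*(1*4)²/9) + 1)² = ((-17/9 - 2/9*4²) + 1)² = ((-17/9 - 2/9*16) + 1)² = ((-17/9 - 32/9) + 1)² = (-49/9 + 1)² = (-40/9)² = 1600/81 ≈ 19.753)
-442*P + 62 = -442*1600/81 + 62 = -707200/81 + 62 = -702178/81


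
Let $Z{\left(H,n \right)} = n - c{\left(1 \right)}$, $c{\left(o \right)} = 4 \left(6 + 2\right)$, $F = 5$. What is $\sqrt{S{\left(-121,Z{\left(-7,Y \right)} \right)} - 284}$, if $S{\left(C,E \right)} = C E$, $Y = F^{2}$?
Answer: $\sqrt{563} \approx 23.728$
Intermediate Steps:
$c{\left(o \right)} = 32$ ($c{\left(o \right)} = 4 \cdot 8 = 32$)
$Y = 25$ ($Y = 5^{2} = 25$)
$Z{\left(H,n \right)} = -32 + n$ ($Z{\left(H,n \right)} = n - 32 = -32 + n$)
$\sqrt{S{\left(-121,Z{\left(-7,Y \right)} \right)} - 284} = \sqrt{- 121 \left(-32 + 25\right) - 284} = \sqrt{\left(-121\right) \left(-7\right) - 284} = \sqrt{847 - 284} = \sqrt{563}$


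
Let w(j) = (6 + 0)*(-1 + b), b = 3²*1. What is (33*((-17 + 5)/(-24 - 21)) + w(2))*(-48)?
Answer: -13632/5 ≈ -2726.4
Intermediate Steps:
b = 9 (b = 9*1 = 9)
w(j) = 48 (w(j) = (6 + 0)*(-1 + 9) = 6*8 = 48)
(33*((-17 + 5)/(-24 - 21)) + w(2))*(-48) = (33*((-17 + 5)/(-24 - 21)) + 48)*(-48) = (33*(-12/(-45)) + 48)*(-48) = (33*(-12*(-1/45)) + 48)*(-48) = (33*(4/15) + 48)*(-48) = (44/5 + 48)*(-48) = (284/5)*(-48) = -13632/5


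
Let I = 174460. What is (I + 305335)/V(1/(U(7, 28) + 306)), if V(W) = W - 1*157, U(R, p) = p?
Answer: -160251530/52437 ≈ -3056.1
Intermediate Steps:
V(W) = -157 + W (V(W) = W - 157 = -157 + W)
(I + 305335)/V(1/(U(7, 28) + 306)) = (174460 + 305335)/(-157 + 1/(28 + 306)) = 479795/(-157 + 1/334) = 479795/(-52437/334) = 479795*(-334/52437) = -160251530/52437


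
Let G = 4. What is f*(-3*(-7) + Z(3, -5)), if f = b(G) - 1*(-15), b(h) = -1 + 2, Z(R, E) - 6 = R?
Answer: 480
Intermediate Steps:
Z(R, E) = 6 + R
b(h) = 1
f = 16 (f = 1 - 1*(-15) = 1 + 15 = 16)
f*(-3*(-7) + Z(3, -5)) = 16*(-3*(-7) + (6 + 3)) = 16*(21 + 9) = 16*30 = 480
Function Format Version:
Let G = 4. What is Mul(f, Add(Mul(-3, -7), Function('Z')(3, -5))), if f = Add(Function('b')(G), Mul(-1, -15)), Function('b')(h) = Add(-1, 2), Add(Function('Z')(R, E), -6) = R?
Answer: 480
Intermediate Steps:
Function('Z')(R, E) = Add(6, R)
Function('b')(h) = 1
f = 16 (f = Add(1, Mul(-1, -15)) = Add(1, 15) = 16)
Mul(f, Add(Mul(-3, -7), Function('Z')(3, -5))) = Mul(16, Add(Mul(-3, -7), Add(6, 3))) = Mul(16, Add(21, 9)) = Mul(16, 30) = 480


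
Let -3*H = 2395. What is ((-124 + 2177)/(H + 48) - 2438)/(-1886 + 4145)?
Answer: -5494097/5085009 ≈ -1.0805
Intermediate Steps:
H = -2395/3 (H = -⅓*2395 = -2395/3 ≈ -798.33)
((-124 + 2177)/(H + 48) - 2438)/(-1886 + 4145) = ((-124 + 2177)/(-2395/3 + 48) - 2438)/(-1886 + 4145) = (2053/(-2251/3) - 2438)/2259 = (2053*(-3/2251) - 2438)*(1/2259) = (-6159/2251 - 2438)*(1/2259) = -5494097/2251*1/2259 = -5494097/5085009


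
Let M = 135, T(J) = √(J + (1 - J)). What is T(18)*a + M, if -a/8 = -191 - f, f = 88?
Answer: 2367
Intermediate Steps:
T(J) = 1 (T(J) = √1 = 1)
a = 2232 (a = -8*(-191 - 1*88) = -8*(-191 - 88) = -8*(-279) = 2232)
T(18)*a + M = 1*2232 + 135 = 2232 + 135 = 2367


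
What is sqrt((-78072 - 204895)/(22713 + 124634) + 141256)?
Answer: sqrt(3066786872763155)/147347 ≈ 375.84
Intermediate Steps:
sqrt((-78072 - 204895)/(22713 + 124634) + 141256) = sqrt(-282967/147347 + 141256) = sqrt(20813364865/147347) = sqrt(3066786872763155)/147347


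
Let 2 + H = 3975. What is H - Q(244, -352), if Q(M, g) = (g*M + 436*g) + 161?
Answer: 243172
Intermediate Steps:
Q(M, g) = 161 + 436*g + M*g (Q(M, g) = (M*g + 436*g) + 161 = (436*g + M*g) + 161 = 161 + 436*g + M*g)
H = 3973 (H = -2 + 3975 = 3973)
H - Q(244, -352) = 3973 - (161 + 436*(-352) + 244*(-352)) = 3973 - (161 - 153472 - 85888) = 3973 - 1*(-239199) = 3973 + 239199 = 243172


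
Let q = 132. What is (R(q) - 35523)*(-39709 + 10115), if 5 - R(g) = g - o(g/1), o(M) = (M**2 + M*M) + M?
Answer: 19827980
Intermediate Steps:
o(M) = M + 2*M**2 (o(M) = (M**2 + M**2) + M = 2*M**2 + M = M + 2*M**2)
R(g) = 5 - g + g*(1 + 2*g) (R(g) = 5 - (g - g/1*(1 + 2*(g/1))) = 5 - (g - g*1*(1 + 2*(g*1))) = 5 - (g - g*(1 + 2*g)) = 5 + (-g + g*(1 + 2*g)) = 5 - g + g*(1 + 2*g))
(R(q) - 35523)*(-39709 + 10115) = ((5 + 2*132**2) - 35523)*(-39709 + 10115) = ((5 + 2*17424) - 35523)*(-29594) = ((5 + 34848) - 35523)*(-29594) = (34853 - 35523)*(-29594) = -670*(-29594) = 19827980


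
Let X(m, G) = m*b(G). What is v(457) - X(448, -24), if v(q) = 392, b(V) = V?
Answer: 11144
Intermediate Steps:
X(m, G) = G*m (X(m, G) = m*G = G*m)
v(457) - X(448, -24) = 392 - (-24)*448 = 392 - 1*(-10752) = 392 + 10752 = 11144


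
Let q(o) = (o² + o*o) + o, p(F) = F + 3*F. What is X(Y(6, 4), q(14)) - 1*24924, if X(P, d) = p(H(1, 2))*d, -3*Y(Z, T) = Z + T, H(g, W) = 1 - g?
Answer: -24924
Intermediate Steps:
p(F) = 4*F
Y(Z, T) = -T/3 - Z/3 (Y(Z, T) = -(Z + T)/3 = -(T + Z)/3 = -T/3 - Z/3)
q(o) = o + 2*o² (q(o) = (o² + o²) + o = 2*o² + o = o + 2*o²)
X(P, d) = 0 (X(P, d) = (4*(1 - 1*1))*d = (4*(1 - 1))*d = (4*0)*d = 0*d = 0)
X(Y(6, 4), q(14)) - 1*24924 = 0 - 1*24924 = 0 - 24924 = -24924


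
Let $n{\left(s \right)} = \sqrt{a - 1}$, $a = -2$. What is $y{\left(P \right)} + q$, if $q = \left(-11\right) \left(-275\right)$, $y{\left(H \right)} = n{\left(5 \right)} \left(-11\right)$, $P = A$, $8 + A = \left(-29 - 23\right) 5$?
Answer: $3025 - 11 i \sqrt{3} \approx 3025.0 - 19.053 i$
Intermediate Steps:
$n{\left(s \right)} = i \sqrt{3}$ ($n{\left(s \right)} = \sqrt{-2 - 1} = \sqrt{-3} = i \sqrt{3}$)
$A = -268$ ($A = -8 + \left(-29 - 23\right) 5 = -8 - 260 = -268$)
$P = -268$
$y{\left(H \right)} = - 11 i \sqrt{3}$ ($y{\left(H \right)} = i \sqrt{3} \left(-11\right) = - 11 i \sqrt{3}$)
$q = 3025$
$y{\left(P \right)} + q = - 11 i \sqrt{3} + 3025 = 3025 - 11 i \sqrt{3}$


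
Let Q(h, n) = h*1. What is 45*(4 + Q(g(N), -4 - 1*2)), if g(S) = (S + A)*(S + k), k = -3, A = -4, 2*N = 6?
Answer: 180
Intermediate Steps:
N = 3 (N = (½)*6 = 3)
g(S) = (-4 + S)*(-3 + S) (g(S) = (S - 4)*(S - 3) = (-4 + S)*(-3 + S))
Q(h, n) = h
45*(4 + Q(g(N), -4 - 1*2)) = 45*(4 + (12 + 3² - 7*3)) = 45*(4 + (12 + 9 - 21)) = 45*(4 + 0) = 45*4 = 180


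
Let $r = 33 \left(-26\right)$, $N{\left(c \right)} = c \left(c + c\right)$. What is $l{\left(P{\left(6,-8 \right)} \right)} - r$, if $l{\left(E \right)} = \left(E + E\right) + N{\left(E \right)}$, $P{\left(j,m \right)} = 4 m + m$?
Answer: $3978$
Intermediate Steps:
$N{\left(c \right)} = 2 c^{2}$ ($N{\left(c \right)} = c 2 c = 2 c^{2}$)
$P{\left(j,m \right)} = 5 m$
$l{\left(E \right)} = 2 E + 2 E^{2}$ ($l{\left(E \right)} = \left(E + E\right) + 2 E^{2} = 2 E + 2 E^{2}$)
$r = -858$
$l{\left(P{\left(6,-8 \right)} \right)} - r = 2 \cdot 5 \left(-8\right) \left(1 + 5 \left(-8\right)\right) - -858 = 2 \left(-40\right) \left(1 - 40\right) + 858 = 2 \left(-40\right) \left(-39\right) + 858 = 3120 + 858 = 3978$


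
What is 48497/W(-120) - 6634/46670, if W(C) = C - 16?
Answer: -1132128607/3173560 ≈ -356.74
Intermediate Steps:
W(C) = -16 + C
48497/W(-120) - 6634/46670 = 48497/(-16 - 120) - 6634/46670 = 48497/(-136) - 6634*1/46670 = 48497*(-1/136) - 3317/23335 = -48497/136 - 3317/23335 = -1132128607/3173560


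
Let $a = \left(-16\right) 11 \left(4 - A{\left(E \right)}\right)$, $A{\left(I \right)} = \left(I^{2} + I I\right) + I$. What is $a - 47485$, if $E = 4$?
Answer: $-41853$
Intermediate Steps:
$A{\left(I \right)} = I + 2 I^{2}$ ($A{\left(I \right)} = \left(I^{2} + I^{2}\right) + I = 2 I^{2} + I = I + 2 I^{2}$)
$a = 5632$ ($a = \left(-16\right) 11 \left(4 - 4 \left(1 + 2 \cdot 4\right)\right) = - 176 \left(4 - 4 \left(1 + 8\right)\right) = - 176 \left(4 - 4 \cdot 9\right) = - 176 \left(4 - 36\right) = \left(-176\right) \left(-32\right) = 5632$)
$a - 47485 = 5632 - 47485 = -41853$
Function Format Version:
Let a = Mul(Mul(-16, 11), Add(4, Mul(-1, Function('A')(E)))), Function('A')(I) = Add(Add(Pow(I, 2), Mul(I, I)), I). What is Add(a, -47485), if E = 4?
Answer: -41853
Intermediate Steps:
Function('A')(I) = Add(I, Mul(2, Pow(I, 2))) (Function('A')(I) = Add(Add(Pow(I, 2), Pow(I, 2)), I) = Add(Mul(2, Pow(I, 2)), I) = Add(I, Mul(2, Pow(I, 2))))
a = 5632 (a = Mul(Mul(-16, 11), Add(4, Mul(-1, Mul(4, Add(1, Mul(2, 4)))))) = Mul(-176, Add(4, Mul(-1, Mul(4, Add(1, 8))))) = Mul(-176, Add(4, Mul(-1, Mul(4, 9)))) = Mul(-176, Add(4, Mul(-1, 36))) = Mul(-176, Add(4, -36)) = Mul(-176, -32) = 5632)
Add(a, -47485) = Add(5632, -47485) = -41853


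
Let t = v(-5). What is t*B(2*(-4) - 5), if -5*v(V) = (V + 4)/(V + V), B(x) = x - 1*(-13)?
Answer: 0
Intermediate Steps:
B(x) = 13 + x (B(x) = x + 13 = 13 + x)
v(V) = -(4 + V)/(10*V) (v(V) = -(V + 4)/(5*(V + V)) = -(4 + V)/(5*(2*V)) = -(4 + V)*1/(2*V)/5 = -(4 + V)/(10*V))
t = -1/50 (t = (⅒)*(-4 - 1*(-5))/(-5) = (⅒)*(-⅕)*(-4 + 5) = (⅒)*(-⅕)*1 = -1/50 ≈ -0.020000)
t*B(2*(-4) - 5) = -(13 + (2*(-4) - 5))/50 = -(13 + (-8 - 5))/50 = -(13 - 13)/50 = -1/50*0 = 0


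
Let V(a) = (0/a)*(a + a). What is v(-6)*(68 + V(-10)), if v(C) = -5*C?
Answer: 2040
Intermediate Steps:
V(a) = 0 (V(a) = 0*(2*a) = 0)
v(-6)*(68 + V(-10)) = (-5*(-6))*(68 + 0) = 30*68 = 2040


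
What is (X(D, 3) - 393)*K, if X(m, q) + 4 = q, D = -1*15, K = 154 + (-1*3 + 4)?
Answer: -61070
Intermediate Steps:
K = 155 (K = 154 + (-3 + 4) = 154 + 1 = 155)
D = -15
X(m, q) = -4 + q
(X(D, 3) - 393)*K = ((-4 + 3) - 393)*155 = (-1 - 393)*155 = -394*155 = -61070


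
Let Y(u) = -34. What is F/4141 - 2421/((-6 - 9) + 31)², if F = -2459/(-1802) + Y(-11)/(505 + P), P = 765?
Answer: -5735663969367/606518024960 ≈ -9.4567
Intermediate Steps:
F = 1530831/1144270 (F = -2459/(-1802) - 34/(505 + 765) = -2459*(-1/1802) - 34/1270 = 2459/1802 - 34*1/1270 = 2459/1802 - 17/635 = 1530831/1144270 ≈ 1.3378)
F/4141 - 2421/((-6 - 9) + 31)² = (1530831/1144270)/4141 - 2421/((-6 - 9) + 31)² = (1530831/1144270)*(1/4141) - 2421/(-15 + 31)² = 1530831/4738422070 - 2421/(16²) = 1530831/4738422070 - 2421/256 = -5735663969367/606518024960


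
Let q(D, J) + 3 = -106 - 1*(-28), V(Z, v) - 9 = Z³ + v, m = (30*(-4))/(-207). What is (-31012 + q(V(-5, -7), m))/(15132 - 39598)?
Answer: 31093/24466 ≈ 1.2709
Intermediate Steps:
m = 40/69 (m = -120*(-1/207) = 40/69 ≈ 0.57971)
V(Z, v) = 9 + v + Z³ (V(Z, v) = 9 + (Z³ + v) = 9 + (v + Z³) = 9 + v + Z³)
q(D, J) = -81 (q(D, J) = -3 + (-106 - 1*(-28)) = -3 + (-106 + 28) = -3 - 78 = -81)
(-31012 + q(V(-5, -7), m))/(15132 - 39598) = (-31012 - 81)/(15132 - 39598) = -31093/(-24466) = -31093*(-1/24466) = 31093/24466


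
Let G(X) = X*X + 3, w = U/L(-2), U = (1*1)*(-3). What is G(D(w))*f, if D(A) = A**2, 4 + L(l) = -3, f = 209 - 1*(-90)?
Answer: 2177916/2401 ≈ 907.09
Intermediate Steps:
U = -3 (U = 1*(-3) = -3)
f = 299 (f = 209 + 90 = 299)
L(l) = -7 (L(l) = -4 - 3 = -7)
w = 3/7 (w = -3/(-7) = -3*(-1/7) = 3/7 ≈ 0.42857)
G(X) = 3 + X**2 (G(X) = X**2 + 3 = 3 + X**2)
G(D(w))*f = (3 + ((3/7)**2)**2)*299 = (3 + (9/49)**2)*299 = (3 + 81/2401)*299 = (7284/2401)*299 = 2177916/2401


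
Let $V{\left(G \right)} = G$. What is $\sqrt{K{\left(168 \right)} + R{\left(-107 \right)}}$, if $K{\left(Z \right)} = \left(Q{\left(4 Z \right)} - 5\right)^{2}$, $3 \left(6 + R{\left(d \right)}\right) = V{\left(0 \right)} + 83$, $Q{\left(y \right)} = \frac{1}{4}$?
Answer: $\frac{\sqrt{6369}}{12} \approx 6.6505$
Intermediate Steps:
$Q{\left(y \right)} = \frac{1}{4}$
$R{\left(d \right)} = \frac{65}{3}$ ($R{\left(d \right)} = -6 + \frac{0 + 83}{3} = -6 + \frac{1}{3} \cdot 83 = -6 + \frac{83}{3} = \frac{65}{3}$)
$K{\left(Z \right)} = \frac{361}{16}$ ($K{\left(Z \right)} = \left(\frac{1}{4} - 5\right)^{2} = \left(- \frac{19}{4}\right)^{2} = \frac{361}{16}$)
$\sqrt{K{\left(168 \right)} + R{\left(-107 \right)}} = \sqrt{\frac{361}{16} + \frac{65}{3}} = \sqrt{\frac{2123}{48}} = \frac{\sqrt{6369}}{12}$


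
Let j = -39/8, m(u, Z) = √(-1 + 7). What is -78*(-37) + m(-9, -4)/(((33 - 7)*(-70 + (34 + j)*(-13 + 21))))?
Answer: 2886 + √6/4238 ≈ 2886.0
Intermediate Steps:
m(u, Z) = √6
j = -39/8 (j = -39*⅛ = -39/8 ≈ -4.8750)
-78*(-37) + m(-9, -4)/(((33 - 7)*(-70 + (34 + j)*(-13 + 21)))) = -78*(-37) + √6/(((33 - 7)*(-70 + (34 - 39/8)*(-13 + 21)))) = 2886 + √6/((26*(-70 + (233/8)*8))) = 2886 + √6/((26*(-70 + 233))) = 2886 + √6/((26*163)) = 2886 + √6/4238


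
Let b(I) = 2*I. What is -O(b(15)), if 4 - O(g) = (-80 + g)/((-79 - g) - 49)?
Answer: -291/79 ≈ -3.6835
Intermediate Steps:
O(g) = 4 - (-80 + g)/(-128 - g) (O(g) = 4 - (-80 + g)/((-79 - g) - 49) = 4 - (-80 + g)/(-128 - g))
-O(b(15)) = -(432 + 5*(2*15))/(128 + 2*15) = -(432 + 5*30)/(128 + 30) = -(432 + 150)/158 = -582/158 = -1*291/79 = -291/79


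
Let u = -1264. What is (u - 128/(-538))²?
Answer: 115567362304/72361 ≈ 1.5971e+6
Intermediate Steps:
(u - 128/(-538))² = (-1264 - 128/(-538))² = (-1264 - 128*(-1/538))² = (-1264 + 64/269)² = (-339952/269)² = 115567362304/72361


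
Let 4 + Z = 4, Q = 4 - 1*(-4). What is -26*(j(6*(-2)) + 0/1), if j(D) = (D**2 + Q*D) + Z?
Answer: -1248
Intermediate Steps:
Q = 8 (Q = 4 + 4 = 8)
Z = 0 (Z = -4 + 4 = 0)
j(D) = D**2 + 8*D (j(D) = (D**2 + 8*D) + 0 = D**2 + 8*D)
-26*(j(6*(-2)) + 0/1) = -26*((6*(-2))*(8 + 6*(-2)) + 0/1) = -26*(-12*(8 - 12) + 0*1) = -26*(-12*(-4) + 0) = -26*(48 + 0) = -26*48 = -1248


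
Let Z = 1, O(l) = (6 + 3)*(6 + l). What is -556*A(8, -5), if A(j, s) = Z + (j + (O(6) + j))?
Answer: -69500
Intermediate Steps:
O(l) = 54 + 9*l (O(l) = 9*(6 + l) = 54 + 9*l)
A(j, s) = 109 + 2*j (A(j, s) = 1 + (j + ((54 + 9*6) + j)) = 1 + (j + ((54 + 54) + j)) = 1 + (j + (108 + j)) = 1 + (108 + 2*j) = 109 + 2*j)
-556*A(8, -5) = -556*(109 + 2*8) = -556*(109 + 16) = -556*125 = -69500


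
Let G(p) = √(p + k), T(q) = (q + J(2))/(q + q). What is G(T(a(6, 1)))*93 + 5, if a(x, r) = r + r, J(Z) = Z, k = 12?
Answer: 5 + 93*√13 ≈ 340.32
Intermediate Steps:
a(x, r) = 2*r
T(q) = (2 + q)/(2*q) (T(q) = (q + 2)/(q + q) = (2 + q)/((2*q)) = (2 + q)*(1/(2*q)) = (2 + q)/(2*q))
G(p) = √(12 + p) (G(p) = √(p + 12) = √(12 + p))
G(T(a(6, 1)))*93 + 5 = √(12 + (2 + 2*1)/(2*((2*1))))*93 + 5 = √(12 + (½)*(2 + 2)/2)*93 + 5 = √(12 + (½)*(½)*4)*93 + 5 = √(12 + 1)*93 + 5 = √13*93 + 5 = 93*√13 + 5 = 5 + 93*√13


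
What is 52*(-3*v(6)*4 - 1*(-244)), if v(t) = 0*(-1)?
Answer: 12688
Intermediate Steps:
v(t) = 0
52*(-3*v(6)*4 - 1*(-244)) = 52*(-3*0*4 - 1*(-244)) = 52*(0*4 + 244) = 52*(0 + 244) = 52*244 = 12688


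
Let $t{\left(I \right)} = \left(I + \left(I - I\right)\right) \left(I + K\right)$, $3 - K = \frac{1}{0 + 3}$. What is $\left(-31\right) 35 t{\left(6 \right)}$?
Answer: $-56420$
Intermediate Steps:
$K = \frac{8}{3}$ ($K = 3 - \frac{1}{0 + 3} = 3 - \frac{1}{3} = \frac{8}{3} \approx 2.6667$)
$t{\left(I \right)} = I \left(\frac{8}{3} + I\right)$ ($t{\left(I \right)} = \left(I + \left(I - I\right)\right) \left(I + \frac{8}{3}\right) = \left(I + 0\right) \left(\frac{8}{3} + I\right) = I \left(\frac{8}{3} + I\right)$)
$\left(-31\right) 35 t{\left(6 \right)} = \left(-31\right) 35 \cdot \frac{1}{3} \cdot 6 \left(8 + 3 \cdot 6\right) = - 1085 \cdot \frac{1}{3} \cdot 6 \left(8 + 18\right) = - 1085 \cdot \frac{1}{3} \cdot 6 \cdot 26 = \left(-1085\right) 52 = -56420$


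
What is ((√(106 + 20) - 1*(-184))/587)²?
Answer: 33982/344569 + 1104*√14/344569 ≈ 0.11061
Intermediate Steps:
((√(106 + 20) - 1*(-184))/587)² = ((√126 + 184)*(1/587))² = ((3*√14 + 184)*(1/587))² = ((184 + 3*√14)*(1/587))² = (184/587 + 3*√14/587)²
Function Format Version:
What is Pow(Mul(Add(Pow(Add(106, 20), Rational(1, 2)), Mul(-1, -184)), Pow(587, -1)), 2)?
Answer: Add(Rational(33982, 344569), Mul(Rational(1104, 344569), Pow(14, Rational(1, 2)))) ≈ 0.11061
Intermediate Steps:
Pow(Mul(Add(Pow(Add(106, 20), Rational(1, 2)), Mul(-1, -184)), Pow(587, -1)), 2) = Pow(Mul(Add(Pow(126, Rational(1, 2)), 184), Rational(1, 587)), 2) = Pow(Mul(Add(Mul(3, Pow(14, Rational(1, 2))), 184), Rational(1, 587)), 2) = Pow(Mul(Add(184, Mul(3, Pow(14, Rational(1, 2)))), Rational(1, 587)), 2) = Pow(Add(Rational(184, 587), Mul(Rational(3, 587), Pow(14, Rational(1, 2)))), 2)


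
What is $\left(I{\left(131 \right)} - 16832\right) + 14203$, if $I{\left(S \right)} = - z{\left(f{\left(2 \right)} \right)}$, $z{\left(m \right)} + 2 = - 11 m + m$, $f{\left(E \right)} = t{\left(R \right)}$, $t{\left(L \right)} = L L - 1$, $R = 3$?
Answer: $-2547$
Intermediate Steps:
$t{\left(L \right)} = -1 + L^{2}$ ($t{\left(L \right)} = L^{2} - 1 = -1 + L^{2}$)
$f{\left(E \right)} = 8$ ($f{\left(E \right)} = -1 + 3^{2} = -1 + 9 = 8$)
$z{\left(m \right)} = -2 - 10 m$ ($z{\left(m \right)} = -2 + \left(- 11 m + m\right) = -2 - 10 m$)
$I{\left(S \right)} = 82$ ($I{\left(S \right)} = - (-2 - 80) = \left(-1\right) \left(-82\right) = 82$)
$\left(I{\left(131 \right)} - 16832\right) + 14203 = \left(82 - 16832\right) + 14203 = -16750 + 14203 = -2547$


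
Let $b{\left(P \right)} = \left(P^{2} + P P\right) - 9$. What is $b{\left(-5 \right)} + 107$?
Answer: $148$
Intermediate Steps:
$b{\left(P \right)} = -9 + 2 P^{2}$ ($b{\left(P \right)} = \left(P^{2} + P^{2}\right) - 9 = 2 P^{2} - 9 = -9 + 2 P^{2}$)
$b{\left(-5 \right)} + 107 = \left(-9 + 2 \left(-5\right)^{2}\right) + 107 = \left(-9 + 2 \cdot 25\right) + 107 = \left(-9 + 50\right) + 107 = 41 + 107 = 148$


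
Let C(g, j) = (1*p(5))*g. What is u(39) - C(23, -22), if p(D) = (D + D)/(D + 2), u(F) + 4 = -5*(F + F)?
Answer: -2988/7 ≈ -426.86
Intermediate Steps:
u(F) = -4 - 10*F (u(F) = -4 - 5*(F + F) = -4 - 10*F)
p(D) = 2*D/(2 + D) (p(D) = (2*D)/(2 + D) = 2*D/(2 + D))
C(g, j) = 10*g/7 (C(g, j) = (1*(2*5/(2 + 5)))*g = (1*(2*5/7))*g = (1*(2*5*(1/7)))*g = (1*(10/7))*g = 10*g/7)
u(39) - C(23, -22) = (-4 - 10*39) - 10*23/7 = (-4 - 390) - 1*230/7 = -394 - 230/7 = -2988/7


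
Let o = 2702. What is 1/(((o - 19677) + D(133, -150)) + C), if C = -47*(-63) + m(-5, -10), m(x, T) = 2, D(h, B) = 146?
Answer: -1/13866 ≈ -7.2119e-5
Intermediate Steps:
C = 2963 (C = -47*(-63) + 2 = 2961 + 2 = 2963)
1/(((o - 19677) + D(133, -150)) + C) = 1/(((2702 - 19677) + 146) + 2963) = 1/((-16975 + 146) + 2963) = 1/(-16829 + 2963) = 1/(-13866) = -1/13866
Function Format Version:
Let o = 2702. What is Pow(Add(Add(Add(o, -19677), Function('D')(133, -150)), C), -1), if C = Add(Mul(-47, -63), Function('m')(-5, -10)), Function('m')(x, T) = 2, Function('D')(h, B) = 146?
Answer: Rational(-1, 13866) ≈ -7.2119e-5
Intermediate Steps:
C = 2963 (C = Add(Mul(-47, -63), 2) = Add(2961, 2) = 2963)
Pow(Add(Add(Add(o, -19677), Function('D')(133, -150)), C), -1) = Pow(Add(Add(Add(2702, -19677), 146), 2963), -1) = Pow(Add(Add(-16975, 146), 2963), -1) = Pow(Add(-16829, 2963), -1) = Pow(-13866, -1) = Rational(-1, 13866)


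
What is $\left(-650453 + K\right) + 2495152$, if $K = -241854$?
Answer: $1602845$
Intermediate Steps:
$\left(-650453 + K\right) + 2495152 = \left(-650453 - 241854\right) + 2495152 = -892307 + 2495152 = 1602845$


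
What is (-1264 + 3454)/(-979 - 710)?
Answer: -730/563 ≈ -1.2966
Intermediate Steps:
(-1264 + 3454)/(-979 - 710) = 2190/(-1689) = 2190*(-1/1689) = -730/563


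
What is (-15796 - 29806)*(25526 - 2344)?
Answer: -1057145564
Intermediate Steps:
(-15796 - 29806)*(25526 - 2344) = -45602*23182 = -1057145564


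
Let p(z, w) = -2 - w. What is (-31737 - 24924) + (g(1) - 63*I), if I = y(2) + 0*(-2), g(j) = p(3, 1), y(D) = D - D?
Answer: -56664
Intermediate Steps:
y(D) = 0
g(j) = -3 (g(j) = -2 - 1*1 = -2 - 1 = -3)
I = 0 (I = 0 + 0*(-2) = 0 + 0 = 0)
(-31737 - 24924) + (g(1) - 63*I) = (-31737 - 24924) + (-3 - 63*0) = -56661 + (-3 + 0) = -56661 - 3 = -56664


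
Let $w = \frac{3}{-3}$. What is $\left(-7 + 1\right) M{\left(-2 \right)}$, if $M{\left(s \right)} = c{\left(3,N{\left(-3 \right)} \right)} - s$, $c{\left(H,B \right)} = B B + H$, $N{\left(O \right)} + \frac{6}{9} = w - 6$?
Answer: $- \frac{1148}{3} \approx -382.67$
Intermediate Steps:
$w = -1$ ($w = 3 \left(- \frac{1}{3}\right) = -1$)
$N{\left(O \right)} = - \frac{23}{3}$ ($N{\left(O \right)} = - \frac{2}{3} - 7 = - \frac{23}{3}$)
$c{\left(H,B \right)} = H + B^{2}$ ($c{\left(H,B \right)} = B^{2} + H = H + B^{2}$)
$M{\left(s \right)} = \frac{556}{9} - s$ ($M{\left(s \right)} = \left(3 + \left(- \frac{23}{3}\right)^{2}\right) - s = \left(3 + \frac{529}{9}\right) - s = \frac{556}{9} - s$)
$\left(-7 + 1\right) M{\left(-2 \right)} = \left(-7 + 1\right) \left(\frac{556}{9} - -2\right) = - 6 \left(\frac{556}{9} + 2\right) = \left(-6\right) \frac{574}{9} = - \frac{1148}{3}$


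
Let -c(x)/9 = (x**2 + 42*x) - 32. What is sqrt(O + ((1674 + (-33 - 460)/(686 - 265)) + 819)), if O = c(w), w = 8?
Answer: 2*I*sqrt(36341983)/421 ≈ 28.639*I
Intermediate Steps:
c(x) = 288 - 378*x - 9*x**2 (c(x) = -9*((x**2 + 42*x) - 32) = -9*(-32 + x**2 + 42*x) = 288 - 378*x - 9*x**2)
O = -3312 (O = 288 - 378*8 - 9*8**2 = 288 - 3024 - 9*64 = 288 - 3024 - 576 = -3312)
sqrt(O + ((1674 + (-33 - 460)/(686 - 265)) + 819)) = sqrt(-3312 + ((1674 + (-33 - 460)/(686 - 265)) + 819)) = sqrt(-3312 + ((1674 - 493/421) + 819)) = sqrt(-3312 + (704261/421 + 819)) = sqrt(-3312 + 1049060/421) = sqrt(-345292/421) = 2*I*sqrt(36341983)/421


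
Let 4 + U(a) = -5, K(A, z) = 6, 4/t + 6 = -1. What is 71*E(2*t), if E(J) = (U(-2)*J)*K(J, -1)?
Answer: 30672/7 ≈ 4381.7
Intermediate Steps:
t = -4/7 (t = 4/(-6 - 1) = 4/(-7) = 4*(-⅐) = -4/7 ≈ -0.57143)
U(a) = -9 (U(a) = -4 - 5 = -9)
E(J) = -54*J (E(J) = -9*J*6 = -54*J)
71*E(2*t) = 71*(-108*(-4)/7) = 71*(-54*(-8/7)) = 71*(432/7) = 30672/7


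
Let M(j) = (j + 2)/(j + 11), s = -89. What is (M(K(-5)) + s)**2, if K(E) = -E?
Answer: 2007889/256 ≈ 7843.3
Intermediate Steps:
M(j) = (2 + j)/(11 + j)
(M(K(-5)) + s)**2 = ((2 - 1*(-5))/(11 - 1*(-5)) - 89)**2 = ((2 + 5)/(11 + 5) - 89)**2 = (7/16 - 89)**2 = (-1417/16)**2 = 2007889/256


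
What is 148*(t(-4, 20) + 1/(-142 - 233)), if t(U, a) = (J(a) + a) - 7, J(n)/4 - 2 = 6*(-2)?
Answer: -1498648/375 ≈ -3996.4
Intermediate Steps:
J(n) = -40 (J(n) = 8 + 4*(6*(-2)) = 8 + 4*(-12) = 8 - 48 = -40)
t(U, a) = -47 + a (t(U, a) = (-40 + a) - 7 = -47 + a)
148*(t(-4, 20) + 1/(-142 - 233)) = 148*((-47 + 20) + 1/(-142 - 233)) = 148*(-27 + 1/(-375)) = 148*(-27 - 1/375) = 148*(-10126/375) = -1498648/375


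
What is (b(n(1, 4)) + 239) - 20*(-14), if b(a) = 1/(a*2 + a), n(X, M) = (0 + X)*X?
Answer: 1558/3 ≈ 519.33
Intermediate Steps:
n(X, M) = X² (n(X, M) = X*X = X²)
b(a) = 1/(3*a) (b(a) = 1/(2*a + a) = 1/(3*a))
(b(n(1, 4)) + 239) - 20*(-14) = (1/(3*(1²)) + 239) - 20*(-14) = ((⅓)/1 + 239) + 280 = ((⅓)*1 + 239) + 280 = (⅓ + 239) + 280 = 718/3 + 280 = 1558/3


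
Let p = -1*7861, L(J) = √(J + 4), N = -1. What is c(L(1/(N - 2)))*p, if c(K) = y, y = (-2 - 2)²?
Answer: -125776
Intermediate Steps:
L(J) = √(4 + J)
y = 16 (y = (-4)² = 16)
c(K) = 16
p = -7861
c(L(1/(N - 2)))*p = 16*(-7861) = -125776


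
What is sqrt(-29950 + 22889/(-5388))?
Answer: I*sqrt(217397029683)/2694 ≈ 173.07*I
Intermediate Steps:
sqrt(-29950 + 22889/(-5388)) = sqrt(-29950 + 22889*(-1/5388)) = sqrt(-29950 - 22889/5388) = sqrt(-161393489/5388) = I*sqrt(217397029683)/2694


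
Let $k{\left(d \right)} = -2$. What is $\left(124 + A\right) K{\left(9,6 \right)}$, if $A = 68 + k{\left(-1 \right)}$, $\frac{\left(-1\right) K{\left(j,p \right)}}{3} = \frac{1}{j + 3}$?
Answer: $- \frac{95}{2} \approx -47.5$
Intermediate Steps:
$K{\left(j,p \right)} = - \frac{3}{3 + j}$ ($K{\left(j,p \right)} = - \frac{3}{j + 3} = - \frac{3}{3 + j}$)
$A = 66$ ($A = 68 - 2 = 66$)
$\left(124 + A\right) K{\left(9,6 \right)} = \left(124 + 66\right) \left(- \frac{3}{3 + 9}\right) = 190 \left(- \frac{3}{12}\right) = 190 \left(\left(-3\right) \frac{1}{12}\right) = 190 \left(- \frac{1}{4}\right) = - \frac{95}{2}$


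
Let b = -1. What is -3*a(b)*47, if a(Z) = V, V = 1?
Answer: -141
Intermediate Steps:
a(Z) = 1
-3*a(b)*47 = -3*1*47 = -3*47 = -141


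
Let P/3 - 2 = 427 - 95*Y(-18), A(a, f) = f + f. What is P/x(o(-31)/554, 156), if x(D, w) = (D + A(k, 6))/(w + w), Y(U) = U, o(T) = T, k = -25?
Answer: 85320432/509 ≈ 1.6762e+5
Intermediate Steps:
A(a, f) = 2*f
P = 6417 (P = 6 + 3*(427 - 95*(-18)) = 6 + 3*(427 + 1710) = 6 + 3*2137 = 6 + 6411 = 6417)
x(D, w) = (12 + D)/(2*w) (x(D, w) = (D + 2*6)/(w + w) = (D + 12)/((2*w)) = (12 + D)*(1/(2*w)) = (12 + D)/(2*w))
P/x(o(-31)/554, 156) = 6417/(((½)*(12 - 31/554)/156)) = 6417/(((½)*(1/156)*(12 - 31*1/554))) = 6417/(((½)*(1/156)*(12 - 31/554))) = 6417/(((½)*(1/156)*(6617/554))) = 6417/(509/13296) = 6417*(13296/509) = 85320432/509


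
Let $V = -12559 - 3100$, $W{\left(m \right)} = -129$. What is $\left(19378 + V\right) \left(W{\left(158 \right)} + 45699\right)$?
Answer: $169474830$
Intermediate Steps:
$V = -15659$ ($V = -12559 - 3100 = -15659$)
$\left(19378 + V\right) \left(W{\left(158 \right)} + 45699\right) = \left(19378 - 15659\right) \left(-129 + 45699\right) = 3719 \cdot 45570 = 169474830$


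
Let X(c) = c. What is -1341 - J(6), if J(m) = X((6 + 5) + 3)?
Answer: -1355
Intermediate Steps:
J(m) = 14 (J(m) = (6 + 5) + 3 = 11 + 3 = 14)
-1341 - J(6) = -1341 - 1*14 = -1341 - 14 = -1355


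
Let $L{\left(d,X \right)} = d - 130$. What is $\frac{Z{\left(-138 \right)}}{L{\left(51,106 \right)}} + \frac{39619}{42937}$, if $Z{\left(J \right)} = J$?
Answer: $\frac{9055207}{3392023} \approx 2.6696$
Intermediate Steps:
$L{\left(d,X \right)} = -130 + d$
$\frac{Z{\left(-138 \right)}}{L{\left(51,106 \right)}} + \frac{39619}{42937} = - \frac{138}{-130 + 51} + \frac{39619}{42937} = - \frac{138}{-79} + 39619 \cdot \frac{1}{42937} = \left(-138\right) \left(- \frac{1}{79}\right) + \frac{39619}{42937} = \frac{138}{79} + \frac{39619}{42937} = \frac{9055207}{3392023}$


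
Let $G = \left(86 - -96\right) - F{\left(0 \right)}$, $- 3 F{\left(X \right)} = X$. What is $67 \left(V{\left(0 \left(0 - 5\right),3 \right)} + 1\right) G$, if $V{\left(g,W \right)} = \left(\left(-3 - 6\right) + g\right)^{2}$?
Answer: $999908$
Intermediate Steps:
$F{\left(X \right)} = - \frac{X}{3}$
$V{\left(g,W \right)} = \left(-9 + g\right)^{2}$ ($V{\left(g,W \right)} = \left(\left(-3 - 6\right) + g\right)^{2} = \left(-9 + g\right)^{2}$)
$G = 182$ ($G = \left(86 - -96\right) - \left(- \frac{1}{3}\right) 0 = \left(86 + 96\right) - 0 = 182 + 0 = 182$)
$67 \left(V{\left(0 \left(0 - 5\right),3 \right)} + 1\right) G = 67 \left(\left(-9 + 0 \left(0 - 5\right)\right)^{2} + 1\right) 182 = 67 \left(\left(-9 + 0 \left(-5\right)\right)^{2} + 1\right) 182 = 67 \left(\left(-9 + 0\right)^{2} + 1\right) 182 = 67 \left(\left(-9\right)^{2} + 1\right) 182 = 67 \left(81 + 1\right) 182 = 67 \cdot 82 \cdot 182 = 67 \cdot 14924 = 999908$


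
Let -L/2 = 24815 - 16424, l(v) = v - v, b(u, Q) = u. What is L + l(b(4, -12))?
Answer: -16782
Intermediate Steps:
l(v) = 0
L = -16782 (L = -2*(24815 - 16424) = -2*8391 = -16782)
L + l(b(4, -12)) = -16782 + 0 = -16782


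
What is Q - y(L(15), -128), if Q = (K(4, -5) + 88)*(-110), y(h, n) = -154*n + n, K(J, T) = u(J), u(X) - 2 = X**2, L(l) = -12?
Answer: -31244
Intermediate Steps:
u(X) = 2 + X**2
K(J, T) = 2 + J**2
y(h, n) = -153*n
Q = -11660 (Q = ((2 + 4**2) + 88)*(-110) = ((2 + 16) + 88)*(-110) = (18 + 88)*(-110) = 106*(-110) = -11660)
Q - y(L(15), -128) = -11660 - (-153)*(-128) = -11660 - 1*19584 = -11660 - 19584 = -31244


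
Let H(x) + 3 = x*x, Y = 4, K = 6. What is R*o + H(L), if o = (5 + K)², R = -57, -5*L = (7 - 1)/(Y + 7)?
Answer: -20872464/3025 ≈ -6900.0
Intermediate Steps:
L = -6/55 (L = -(7 - 1)/(5*(4 + 7)) = -6/(5*11) = -⅕*6/11 = -6/55 ≈ -0.10909)
H(x) = -3 + x² (H(x) = -3 + x*x = -3 + x²)
o = 121 (o = (5 + 6)² = 11² = 121)
R*o + H(L) = -57*121 + (-3 + (-6/55)²) = -6897 + (-3 + 36/3025) = -6897 - 9039/3025 = -20872464/3025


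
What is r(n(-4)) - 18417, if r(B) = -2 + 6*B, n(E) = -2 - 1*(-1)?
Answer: -18425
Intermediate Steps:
n(E) = -1 (n(E) = -2 + 1 = -1)
r(n(-4)) - 18417 = (-2 + 6*(-1)) - 18417 = (-2 - 6) - 18417 = -8 - 18417 = -18425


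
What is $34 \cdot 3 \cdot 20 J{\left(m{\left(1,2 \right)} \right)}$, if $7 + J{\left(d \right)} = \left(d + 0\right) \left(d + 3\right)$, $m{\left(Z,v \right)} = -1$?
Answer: $-18360$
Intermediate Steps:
$J{\left(d \right)} = -7 + d \left(3 + d\right)$ ($J{\left(d \right)} = -7 + \left(d + 0\right) \left(d + 3\right) = -7 + d \left(3 + d\right)$)
$34 \cdot 3 \cdot 20 J{\left(m{\left(1,2 \right)} \right)} = 34 \cdot 3 \cdot 20 \left(-7 + \left(-1\right)^{2} + 3 \left(-1\right)\right) = 102 \cdot 20 \left(-7 + 1 - 3\right) = 2040 \left(-9\right) = -18360$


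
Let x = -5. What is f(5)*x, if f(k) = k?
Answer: -25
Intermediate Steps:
f(5)*x = 5*(-5) = -25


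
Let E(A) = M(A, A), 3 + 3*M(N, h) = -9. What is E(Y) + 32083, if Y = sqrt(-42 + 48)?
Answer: 32079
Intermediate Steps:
Y = sqrt(6) ≈ 2.4495
M(N, h) = -4 (M(N, h) = -1 + (1/3)*(-9) = -1 - 3 = -4)
E(A) = -4
E(Y) + 32083 = -4 + 32083 = 32079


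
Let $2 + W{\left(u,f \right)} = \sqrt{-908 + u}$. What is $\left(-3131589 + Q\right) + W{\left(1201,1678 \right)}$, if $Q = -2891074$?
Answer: $-6022665 + \sqrt{293} \approx -6.0226 \cdot 10^{6}$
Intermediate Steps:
$W{\left(u,f \right)} = -2 + \sqrt{-908 + u}$
$\left(-3131589 + Q\right) + W{\left(1201,1678 \right)} = \left(-3131589 - 2891074\right) - \left(2 - \sqrt{-908 + 1201}\right) = -6022663 - \left(2 - \sqrt{293}\right) = -6022665 + \sqrt{293}$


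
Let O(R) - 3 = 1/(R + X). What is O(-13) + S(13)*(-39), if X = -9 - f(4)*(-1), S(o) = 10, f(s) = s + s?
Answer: -5419/14 ≈ -387.07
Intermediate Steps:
f(s) = 2*s
X = -1 (X = -9 - 2*4*(-1) = -9 - 8*(-1) = -9 - 1*(-8) = -9 + 8 = -1)
O(R) = 3 + 1/(-1 + R) (O(R) = 3 + 1/(R - 1) = 3 + 1/(-1 + R))
O(-13) + S(13)*(-39) = (-2 + 3*(-13))/(-1 - 13) + 10*(-39) = (-2 - 39)/(-14) - 390 = -1/14*(-41) - 390 = 41/14 - 390 = -5419/14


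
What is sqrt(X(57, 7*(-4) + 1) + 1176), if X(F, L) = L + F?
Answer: 3*sqrt(134) ≈ 34.728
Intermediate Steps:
X(F, L) = F + L
sqrt(X(57, 7*(-4) + 1) + 1176) = sqrt((57 + (7*(-4) + 1)) + 1176) = sqrt((57 + (-28 + 1)) + 1176) = sqrt((57 - 27) + 1176) = sqrt(30 + 1176) = sqrt(1206) = 3*sqrt(134)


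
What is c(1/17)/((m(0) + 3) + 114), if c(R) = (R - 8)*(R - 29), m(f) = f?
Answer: 7380/3757 ≈ 1.9643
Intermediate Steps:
c(R) = (-29 + R)*(-8 + R) (c(R) = (-8 + R)*(-29 + R) = (-29 + R)*(-8 + R))
c(1/17)/((m(0) + 3) + 114) = (232 + (1/17)**2 - 37/17)/((0 + 3) + 114) = (232 + (1/17)**2 - 37*1/17)/(3 + 114) = (232 + 1/289 - 37/17)/117 = (66420/289)*(1/117) = 7380/3757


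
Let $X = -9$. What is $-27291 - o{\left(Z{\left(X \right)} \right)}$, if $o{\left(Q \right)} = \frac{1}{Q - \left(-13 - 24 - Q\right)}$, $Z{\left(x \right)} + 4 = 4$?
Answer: $- \frac{1009768}{37} \approx -27291.0$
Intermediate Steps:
$Z{\left(x \right)} = 0$ ($Z{\left(x \right)} = -4 + 4 = 0$)
$o{\left(Q \right)} = \frac{1}{37 + 2 Q}$ ($o{\left(Q \right)} = \frac{1}{Q + \left(Q - \left(-13 - 24\right)\right)} = \frac{1}{Q + \left(Q - -37\right)} = \frac{1}{Q + \left(Q + 37\right)} = \frac{1}{Q + \left(37 + Q\right)} = \frac{1}{37 + 2 Q}$)
$-27291 - o{\left(Z{\left(X \right)} \right)} = -27291 - \frac{1}{37 + 2 \cdot 0} = -27291 - \frac{1}{37 + 0} = -27291 - \frac{1}{37} = - \frac{1009768}{37}$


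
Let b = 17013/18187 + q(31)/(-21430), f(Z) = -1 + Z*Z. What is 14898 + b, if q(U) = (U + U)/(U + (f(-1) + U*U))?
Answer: 92909144026133/6235958560 ≈ 14899.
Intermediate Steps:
f(Z) = -1 + Z²
q(U) = 2*U/(U + U²) (q(U) = (U + U)/(U + ((-1 + (-1)²) + U*U)) = (2*U)/(U + ((-1 + 1) + U²)) = (2*U)/(U + (0 + U²)) = (2*U)/(U + U²) = 2*U/(U + U²))
b = 5833399253/6235958560 (b = 17013/18187 + (2/(1 + 31))/(-21430) = 17013*(1/18187) + (2/32)*(-1/21430) = 17013/18187 + (2*(1/32))*(-1/21430) = 17013/18187 + (1/16)*(-1/21430) = 17013/18187 - 1/342880 = 5833399253/6235958560 ≈ 0.93545)
14898 + b = 14898 + 5833399253/6235958560 = 92909144026133/6235958560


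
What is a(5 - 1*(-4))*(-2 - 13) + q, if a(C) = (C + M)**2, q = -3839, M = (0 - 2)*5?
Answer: -3854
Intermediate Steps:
M = -10 (M = -2*5 = -10)
a(C) = (-10 + C)**2 (a(C) = (C - 10)**2 = (-10 + C)**2)
a(5 - 1*(-4))*(-2 - 13) + q = (-10 + (5 - 1*(-4)))**2*(-2 - 13) - 3839 = (-10 + (5 + 4))**2*(-15) - 3839 = (-10 + 9)**2*(-15) - 3839 = (-1)**2*(-15) - 3839 = 1*(-15) - 3839 = -15 - 3839 = -3854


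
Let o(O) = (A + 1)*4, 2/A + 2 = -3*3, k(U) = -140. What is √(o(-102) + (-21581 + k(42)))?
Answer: I*√2627845/11 ≈ 147.37*I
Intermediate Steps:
A = -2/11 (A = 2/(-2 - 3*3) = 2/(-2 - 9) = 2/(-11) = 2*(-1/11) = -2/11 ≈ -0.18182)
o(O) = 36/11 (o(O) = (-2/11 + 1)*4 = (9/11)*4 = 36/11)
√(o(-102) + (-21581 + k(42))) = √(36/11 + (-21581 - 140)) = √(36/11 - 21721) = √(-238895/11) = I*√2627845/11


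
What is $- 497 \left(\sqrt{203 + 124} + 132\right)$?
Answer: $-65604 - 497 \sqrt{327} \approx -74591.0$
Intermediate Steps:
$- 497 \left(\sqrt{203 + 124} + 132\right) = - 497 \left(\sqrt{327} + 132\right) = - 497 \left(132 + \sqrt{327}\right) = -65604 - 497 \sqrt{327}$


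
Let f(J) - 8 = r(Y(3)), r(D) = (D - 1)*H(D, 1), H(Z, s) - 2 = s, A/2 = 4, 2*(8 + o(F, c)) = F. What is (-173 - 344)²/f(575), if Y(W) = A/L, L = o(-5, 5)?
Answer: 1871023/19 ≈ 98475.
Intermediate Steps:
o(F, c) = -8 + F/2
L = -21/2 (L = -8 + (½)*(-5) = -8 - 5/2 = -21/2 ≈ -10.500)
A = 8 (A = 2*4 = 8)
H(Z, s) = 2 + s
Y(W) = -16/21 (Y(W) = 8/(-21/2) = 8*(-2/21) = -16/21)
r(D) = -3 + 3*D (r(D) = (D - 1)*(2 + 1) = (-1 + D)*3 = -3 + 3*D)
f(J) = 19/7 (f(J) = 8 + (-3 + 3*(-16/21)) = 8 + (-3 - 16/7) = 8 - 37/7 = 19/7)
(-173 - 344)²/f(575) = (-173 - 344)²/(19/7) = (-517)²*(7/19) = 267289*(7/19) = 1871023/19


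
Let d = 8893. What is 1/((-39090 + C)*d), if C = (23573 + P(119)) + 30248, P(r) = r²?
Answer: 1/256936556 ≈ 3.8920e-9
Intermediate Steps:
C = 67982 (C = (23573 + 119²) + 30248 = (23573 + 14161) + 30248 = 37734 + 30248 = 67982)
1/((-39090 + C)*d) = 1/((-39090 + 67982)*8893) = (1/8893)/28892 = (1/28892)*(1/8893) = 1/256936556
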